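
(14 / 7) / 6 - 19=-56 / 3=-18.67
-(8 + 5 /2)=-21 /2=-10.50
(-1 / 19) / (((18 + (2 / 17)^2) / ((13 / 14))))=-3757 / 1384796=-0.00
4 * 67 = 268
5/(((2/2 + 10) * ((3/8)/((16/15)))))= 128/99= 1.29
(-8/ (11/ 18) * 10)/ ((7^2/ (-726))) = 95040/ 49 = 1939.59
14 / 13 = 1.08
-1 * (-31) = 31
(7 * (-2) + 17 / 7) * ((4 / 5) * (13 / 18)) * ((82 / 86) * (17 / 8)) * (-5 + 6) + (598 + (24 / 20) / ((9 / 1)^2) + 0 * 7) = 18999901 / 32508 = 584.47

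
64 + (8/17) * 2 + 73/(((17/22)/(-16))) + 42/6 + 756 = -11621/17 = -683.59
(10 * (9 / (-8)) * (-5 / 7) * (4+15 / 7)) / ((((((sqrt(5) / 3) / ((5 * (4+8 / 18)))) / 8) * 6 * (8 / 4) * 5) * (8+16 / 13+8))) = 13975 * sqrt(5) / 2744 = 11.39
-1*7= -7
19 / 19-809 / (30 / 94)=-38008 / 15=-2533.87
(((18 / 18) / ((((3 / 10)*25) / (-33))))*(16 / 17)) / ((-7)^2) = -352 / 4165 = -0.08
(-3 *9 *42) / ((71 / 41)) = -46494 / 71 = -654.85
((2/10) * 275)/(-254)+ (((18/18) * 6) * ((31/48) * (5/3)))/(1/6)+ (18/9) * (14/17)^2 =39.89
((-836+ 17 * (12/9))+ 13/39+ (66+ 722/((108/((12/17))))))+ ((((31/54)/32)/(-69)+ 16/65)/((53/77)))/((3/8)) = -1941211621067/2618558280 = -741.33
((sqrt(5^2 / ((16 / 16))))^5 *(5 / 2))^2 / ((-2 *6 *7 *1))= -244140625 / 336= -726609.00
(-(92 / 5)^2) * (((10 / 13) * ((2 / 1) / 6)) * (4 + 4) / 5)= -135424 / 975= -138.90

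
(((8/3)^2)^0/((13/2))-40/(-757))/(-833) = -2034/8197553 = -0.00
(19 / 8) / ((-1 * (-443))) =19 / 3544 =0.01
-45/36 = -5/4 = -1.25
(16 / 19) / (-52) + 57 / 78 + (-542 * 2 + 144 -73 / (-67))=-31052407 / 33098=-938.20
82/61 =1.34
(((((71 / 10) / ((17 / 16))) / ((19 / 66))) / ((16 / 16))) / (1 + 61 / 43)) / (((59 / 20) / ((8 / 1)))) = 6447936 / 247741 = 26.03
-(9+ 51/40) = -411/40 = -10.28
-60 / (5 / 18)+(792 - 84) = 492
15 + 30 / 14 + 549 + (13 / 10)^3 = 3978379 / 7000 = 568.34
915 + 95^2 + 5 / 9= 89465 / 9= 9940.56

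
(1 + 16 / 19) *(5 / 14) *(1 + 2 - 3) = 0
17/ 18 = 0.94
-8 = -8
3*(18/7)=54/7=7.71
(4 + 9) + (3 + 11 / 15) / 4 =209 / 15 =13.93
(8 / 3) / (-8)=-1 / 3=-0.33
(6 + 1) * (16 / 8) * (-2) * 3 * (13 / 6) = -182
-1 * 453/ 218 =-453/ 218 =-2.08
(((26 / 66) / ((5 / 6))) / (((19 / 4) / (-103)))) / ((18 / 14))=-74984 / 9405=-7.97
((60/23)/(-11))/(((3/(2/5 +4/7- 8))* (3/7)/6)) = 1968/253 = 7.78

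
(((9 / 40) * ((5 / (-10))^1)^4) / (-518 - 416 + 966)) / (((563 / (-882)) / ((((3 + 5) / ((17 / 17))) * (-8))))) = 3969 / 90080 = 0.04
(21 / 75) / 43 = 7 / 1075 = 0.01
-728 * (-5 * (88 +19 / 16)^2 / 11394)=926529695 / 364608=2541.17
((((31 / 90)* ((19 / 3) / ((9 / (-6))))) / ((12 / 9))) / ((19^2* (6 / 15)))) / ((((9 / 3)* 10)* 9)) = -31 / 1108080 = -0.00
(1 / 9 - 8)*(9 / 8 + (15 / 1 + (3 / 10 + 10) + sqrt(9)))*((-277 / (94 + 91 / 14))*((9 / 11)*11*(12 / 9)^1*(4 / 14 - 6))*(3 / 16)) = -23148059 / 2814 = -8226.03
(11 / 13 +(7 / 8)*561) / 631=51139 / 65624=0.78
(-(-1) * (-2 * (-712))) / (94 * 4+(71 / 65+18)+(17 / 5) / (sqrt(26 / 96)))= 475406672 / 131866685 - 1258816 * sqrt(39) / 131866685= 3.55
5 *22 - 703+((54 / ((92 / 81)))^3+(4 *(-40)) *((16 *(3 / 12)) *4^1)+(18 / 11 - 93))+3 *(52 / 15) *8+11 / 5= 558407977517 / 5353480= 104307.47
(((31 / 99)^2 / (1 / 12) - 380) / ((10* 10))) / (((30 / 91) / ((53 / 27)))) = -746127746 / 33078375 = -22.56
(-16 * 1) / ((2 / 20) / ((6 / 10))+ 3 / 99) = -1056 / 13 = -81.23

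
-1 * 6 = -6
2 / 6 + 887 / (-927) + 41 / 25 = 23557 / 23175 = 1.02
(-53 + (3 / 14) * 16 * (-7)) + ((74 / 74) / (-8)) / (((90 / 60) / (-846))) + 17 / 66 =-206 / 33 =-6.24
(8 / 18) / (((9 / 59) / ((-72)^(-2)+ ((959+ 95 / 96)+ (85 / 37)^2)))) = 404173718177 / 143712144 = 2812.38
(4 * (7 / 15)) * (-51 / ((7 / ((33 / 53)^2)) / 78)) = -5776056 / 14045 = -411.25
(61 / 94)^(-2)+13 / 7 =4.23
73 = 73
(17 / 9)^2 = 289 / 81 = 3.57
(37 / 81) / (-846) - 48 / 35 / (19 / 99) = -325660157 / 45569790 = -7.15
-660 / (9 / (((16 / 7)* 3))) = -502.86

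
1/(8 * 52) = 1/416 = 0.00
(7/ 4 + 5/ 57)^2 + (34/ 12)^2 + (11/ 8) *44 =3737909/ 51984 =71.90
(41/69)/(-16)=-41/1104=-0.04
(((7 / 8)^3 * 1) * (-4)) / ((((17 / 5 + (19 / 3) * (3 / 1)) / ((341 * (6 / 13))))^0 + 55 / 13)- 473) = 4459 / 778368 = 0.01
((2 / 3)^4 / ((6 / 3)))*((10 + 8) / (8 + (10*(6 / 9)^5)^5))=188286357654 / 1266719009443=0.15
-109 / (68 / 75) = -8175 / 68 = -120.22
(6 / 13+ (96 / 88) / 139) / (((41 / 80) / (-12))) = -8956800 / 814957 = -10.99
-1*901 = -901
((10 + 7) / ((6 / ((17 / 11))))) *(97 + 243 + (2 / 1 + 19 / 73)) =7220665 / 4818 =1498.69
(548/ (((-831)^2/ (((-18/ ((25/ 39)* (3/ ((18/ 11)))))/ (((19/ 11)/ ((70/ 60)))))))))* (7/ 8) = -261807/ 36446275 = -0.01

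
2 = 2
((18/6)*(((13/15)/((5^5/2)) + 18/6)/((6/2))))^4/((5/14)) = 5478975175493397866414/24139881134033203125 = 226.97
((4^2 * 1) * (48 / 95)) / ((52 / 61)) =11712 / 1235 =9.48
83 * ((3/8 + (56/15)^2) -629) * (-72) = 91834271/25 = 3673370.84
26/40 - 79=-1567/20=-78.35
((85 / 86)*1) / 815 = 17 / 14018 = 0.00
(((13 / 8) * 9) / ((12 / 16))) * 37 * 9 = 12987 / 2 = 6493.50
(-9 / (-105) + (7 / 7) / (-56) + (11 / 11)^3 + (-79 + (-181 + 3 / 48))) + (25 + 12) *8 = 20793 / 560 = 37.13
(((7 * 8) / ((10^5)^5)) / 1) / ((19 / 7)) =49 / 23750000000000000000000000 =0.00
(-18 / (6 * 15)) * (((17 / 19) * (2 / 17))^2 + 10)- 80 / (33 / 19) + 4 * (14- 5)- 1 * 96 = -6436762 / 59565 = -108.06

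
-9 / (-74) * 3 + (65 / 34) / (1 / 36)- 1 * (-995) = 1338749 / 1258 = 1064.19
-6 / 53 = -0.11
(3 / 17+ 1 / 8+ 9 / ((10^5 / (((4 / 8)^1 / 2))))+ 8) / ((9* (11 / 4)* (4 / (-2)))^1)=-56450153 / 336600000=-0.17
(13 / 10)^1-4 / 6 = 19 / 30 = 0.63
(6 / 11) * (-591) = -3546 / 11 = -322.36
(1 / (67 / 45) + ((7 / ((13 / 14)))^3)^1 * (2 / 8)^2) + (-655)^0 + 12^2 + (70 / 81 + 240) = 9855906743 / 23846238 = 413.31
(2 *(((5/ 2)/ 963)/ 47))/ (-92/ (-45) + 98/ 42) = 25/ 990713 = 0.00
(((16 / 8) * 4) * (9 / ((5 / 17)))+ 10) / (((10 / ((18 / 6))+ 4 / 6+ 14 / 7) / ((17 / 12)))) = 10829 / 180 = 60.16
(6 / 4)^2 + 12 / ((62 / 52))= 1527 / 124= 12.31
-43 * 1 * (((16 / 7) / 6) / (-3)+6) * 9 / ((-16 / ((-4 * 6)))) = -23865 / 7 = -3409.29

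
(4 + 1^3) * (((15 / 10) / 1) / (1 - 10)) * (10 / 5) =-5 / 3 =-1.67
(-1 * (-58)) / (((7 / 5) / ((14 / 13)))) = 580 / 13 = 44.62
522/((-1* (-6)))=87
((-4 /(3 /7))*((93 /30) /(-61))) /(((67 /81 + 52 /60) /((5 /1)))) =4185 /2989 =1.40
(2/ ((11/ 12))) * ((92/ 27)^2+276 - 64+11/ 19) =24841976/ 50787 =489.14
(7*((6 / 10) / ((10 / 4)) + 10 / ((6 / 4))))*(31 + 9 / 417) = 15635312 / 10425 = 1499.79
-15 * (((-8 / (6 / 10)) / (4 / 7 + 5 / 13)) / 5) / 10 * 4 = 1456 / 87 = 16.74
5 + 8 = 13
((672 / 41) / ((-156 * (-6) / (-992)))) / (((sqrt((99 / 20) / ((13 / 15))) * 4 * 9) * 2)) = -6944 * sqrt(429) / 1424709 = -0.10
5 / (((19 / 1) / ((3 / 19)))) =0.04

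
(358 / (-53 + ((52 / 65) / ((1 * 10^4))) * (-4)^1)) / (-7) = 0.96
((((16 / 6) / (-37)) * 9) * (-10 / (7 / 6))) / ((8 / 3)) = 540 / 259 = 2.08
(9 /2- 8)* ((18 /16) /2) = -63 /32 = -1.97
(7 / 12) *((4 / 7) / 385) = 1 / 1155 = 0.00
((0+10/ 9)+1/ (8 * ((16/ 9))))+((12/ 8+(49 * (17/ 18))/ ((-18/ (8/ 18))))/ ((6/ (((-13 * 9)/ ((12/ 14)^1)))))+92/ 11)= 1453019/ 1026432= 1.42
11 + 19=30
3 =3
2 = 2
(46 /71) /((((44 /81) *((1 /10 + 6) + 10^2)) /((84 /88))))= 195615 /18230102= 0.01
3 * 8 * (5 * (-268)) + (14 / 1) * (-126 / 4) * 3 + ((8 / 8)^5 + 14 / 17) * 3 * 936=-482163 / 17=-28362.53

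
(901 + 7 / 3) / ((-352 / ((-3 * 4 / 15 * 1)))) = 271 / 132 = 2.05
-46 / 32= -23 / 16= -1.44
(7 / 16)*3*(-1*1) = -1.31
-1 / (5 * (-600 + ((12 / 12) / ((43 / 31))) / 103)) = 0.00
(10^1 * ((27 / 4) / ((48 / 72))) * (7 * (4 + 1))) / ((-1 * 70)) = -405 / 8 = -50.62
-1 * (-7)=7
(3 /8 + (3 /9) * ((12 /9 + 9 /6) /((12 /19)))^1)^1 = 101 /54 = 1.87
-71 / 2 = -35.50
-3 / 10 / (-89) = 0.00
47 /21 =2.24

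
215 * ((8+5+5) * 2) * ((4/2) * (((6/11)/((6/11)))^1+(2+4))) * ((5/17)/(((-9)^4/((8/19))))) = 481600/235467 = 2.05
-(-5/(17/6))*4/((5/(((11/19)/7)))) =264/2261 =0.12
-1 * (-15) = 15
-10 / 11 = -0.91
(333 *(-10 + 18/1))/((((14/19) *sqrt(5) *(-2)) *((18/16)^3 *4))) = -179968 *sqrt(5)/2835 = -141.95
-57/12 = -4.75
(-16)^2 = 256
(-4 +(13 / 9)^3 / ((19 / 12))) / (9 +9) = -4840 / 41553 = -0.12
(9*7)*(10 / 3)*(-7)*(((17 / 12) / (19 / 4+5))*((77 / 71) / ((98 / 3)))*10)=-65450 / 923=-70.91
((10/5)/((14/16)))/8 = 2/7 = 0.29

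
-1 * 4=-4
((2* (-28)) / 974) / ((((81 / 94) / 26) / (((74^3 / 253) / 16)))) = -1733143048 / 9980091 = -173.66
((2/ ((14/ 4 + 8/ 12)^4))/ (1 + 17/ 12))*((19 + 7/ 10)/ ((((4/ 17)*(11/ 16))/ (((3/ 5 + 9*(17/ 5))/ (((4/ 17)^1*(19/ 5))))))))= 138125834496/ 11837890625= 11.67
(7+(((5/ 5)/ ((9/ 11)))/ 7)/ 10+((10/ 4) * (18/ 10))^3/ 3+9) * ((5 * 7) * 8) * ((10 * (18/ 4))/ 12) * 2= 584545/ 6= 97424.17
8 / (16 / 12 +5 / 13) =312 / 67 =4.66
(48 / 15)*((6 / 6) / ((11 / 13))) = 208 / 55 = 3.78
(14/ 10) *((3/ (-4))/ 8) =-21/ 160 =-0.13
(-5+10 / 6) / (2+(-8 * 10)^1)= 5 / 117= 0.04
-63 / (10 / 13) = -819 / 10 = -81.90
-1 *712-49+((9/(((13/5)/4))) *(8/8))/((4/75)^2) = 213553/52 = 4106.79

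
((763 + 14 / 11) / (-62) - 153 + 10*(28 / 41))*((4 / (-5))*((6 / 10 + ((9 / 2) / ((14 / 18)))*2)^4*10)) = 583834311003903552 / 20980238125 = 27827821.00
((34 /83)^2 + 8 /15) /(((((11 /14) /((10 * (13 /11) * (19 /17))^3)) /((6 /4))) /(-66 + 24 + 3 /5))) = -127701.48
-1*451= -451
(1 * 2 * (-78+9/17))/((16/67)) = -88239/136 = -648.82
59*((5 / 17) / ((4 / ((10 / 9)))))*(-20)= -14750 / 153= -96.41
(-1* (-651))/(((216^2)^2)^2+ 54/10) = 1085/7897302230536028169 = 0.00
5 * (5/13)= 25/13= 1.92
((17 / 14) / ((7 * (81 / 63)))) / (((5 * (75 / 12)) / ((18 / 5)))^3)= 352512 / 1708984375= 0.00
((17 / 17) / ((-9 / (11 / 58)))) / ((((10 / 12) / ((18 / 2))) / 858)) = -28314 / 145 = -195.27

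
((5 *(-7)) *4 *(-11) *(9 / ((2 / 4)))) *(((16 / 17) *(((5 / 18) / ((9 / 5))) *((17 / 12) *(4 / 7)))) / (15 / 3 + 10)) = 17600 / 81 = 217.28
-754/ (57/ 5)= -66.14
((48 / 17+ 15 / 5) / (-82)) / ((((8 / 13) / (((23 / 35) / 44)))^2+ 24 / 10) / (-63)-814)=2787970185 / 33014513539468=0.00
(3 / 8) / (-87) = -1 / 232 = -0.00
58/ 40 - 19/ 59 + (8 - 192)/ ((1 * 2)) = -107229/ 1180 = -90.87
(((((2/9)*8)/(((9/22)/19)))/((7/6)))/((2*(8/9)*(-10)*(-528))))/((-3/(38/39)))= -361/147420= -0.00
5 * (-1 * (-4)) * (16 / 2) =160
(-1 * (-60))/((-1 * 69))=-20/23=-0.87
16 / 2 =8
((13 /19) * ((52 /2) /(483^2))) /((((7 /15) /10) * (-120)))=-845 /62054874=-0.00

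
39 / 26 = 3 / 2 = 1.50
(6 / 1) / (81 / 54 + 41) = 0.14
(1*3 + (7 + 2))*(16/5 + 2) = 62.40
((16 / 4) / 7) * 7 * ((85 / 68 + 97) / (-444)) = -131 / 148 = -0.89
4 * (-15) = -60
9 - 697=-688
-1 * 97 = -97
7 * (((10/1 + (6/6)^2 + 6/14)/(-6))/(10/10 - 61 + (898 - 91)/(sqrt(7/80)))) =-269 * sqrt(35)/325467 - 35/325467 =-0.00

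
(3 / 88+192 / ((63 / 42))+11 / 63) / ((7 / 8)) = 710789 / 4851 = 146.52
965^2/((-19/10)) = -490118.42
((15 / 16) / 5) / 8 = 3 / 128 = 0.02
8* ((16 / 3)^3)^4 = 2251799813685248 / 531441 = 4237158619.09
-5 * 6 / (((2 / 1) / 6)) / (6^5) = -5 / 432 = -0.01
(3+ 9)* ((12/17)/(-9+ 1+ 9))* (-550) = -79200/17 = -4658.82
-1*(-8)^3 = 512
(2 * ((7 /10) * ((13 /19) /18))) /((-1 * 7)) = -13 /1710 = -0.01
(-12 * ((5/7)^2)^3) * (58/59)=-10875000/6941291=-1.57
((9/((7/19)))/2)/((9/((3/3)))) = 1.36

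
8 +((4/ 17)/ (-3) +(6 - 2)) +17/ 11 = 7555/ 561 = 13.47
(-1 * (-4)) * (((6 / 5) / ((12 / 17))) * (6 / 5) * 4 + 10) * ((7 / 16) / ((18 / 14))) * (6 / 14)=1589 / 150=10.59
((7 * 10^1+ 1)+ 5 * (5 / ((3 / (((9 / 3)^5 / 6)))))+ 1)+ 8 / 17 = 13939 / 34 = 409.97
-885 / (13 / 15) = -13275 / 13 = -1021.15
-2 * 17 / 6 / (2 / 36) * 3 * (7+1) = -2448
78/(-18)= -13/3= -4.33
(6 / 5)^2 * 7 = 252 / 25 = 10.08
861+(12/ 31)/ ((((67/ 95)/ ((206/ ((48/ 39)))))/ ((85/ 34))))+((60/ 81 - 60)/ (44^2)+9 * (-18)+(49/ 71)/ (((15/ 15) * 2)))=1790239381201/ 1927098756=928.98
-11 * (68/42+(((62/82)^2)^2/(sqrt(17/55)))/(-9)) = -374/21+10158731 * sqrt(935)/432341433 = -17.09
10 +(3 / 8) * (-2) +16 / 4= 53 / 4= 13.25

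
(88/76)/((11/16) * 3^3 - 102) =-352/25365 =-0.01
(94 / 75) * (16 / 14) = 752 / 525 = 1.43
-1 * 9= -9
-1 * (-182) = 182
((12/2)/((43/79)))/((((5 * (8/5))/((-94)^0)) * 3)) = 79/172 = 0.46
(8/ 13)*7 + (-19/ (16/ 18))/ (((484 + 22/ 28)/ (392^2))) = -597411304/ 88231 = -6770.99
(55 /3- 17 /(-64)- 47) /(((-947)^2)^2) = -5453 /154419145436352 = -0.00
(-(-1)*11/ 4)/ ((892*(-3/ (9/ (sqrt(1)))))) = -33/ 3568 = -0.01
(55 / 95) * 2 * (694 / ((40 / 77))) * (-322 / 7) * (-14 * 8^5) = 3101120856064 / 95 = 32643377432.25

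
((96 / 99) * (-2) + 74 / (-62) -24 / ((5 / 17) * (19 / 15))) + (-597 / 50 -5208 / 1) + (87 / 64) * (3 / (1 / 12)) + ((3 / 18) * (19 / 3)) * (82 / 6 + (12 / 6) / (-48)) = -60925368443 / 11662200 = -5224.17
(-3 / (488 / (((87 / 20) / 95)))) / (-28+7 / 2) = 261 / 22716400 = 0.00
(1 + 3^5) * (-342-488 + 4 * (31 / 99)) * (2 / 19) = -40038448 / 1881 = -21285.72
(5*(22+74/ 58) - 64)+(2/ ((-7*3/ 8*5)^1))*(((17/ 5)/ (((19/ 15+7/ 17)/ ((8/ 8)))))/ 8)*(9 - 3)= 5663512/ 108605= 52.15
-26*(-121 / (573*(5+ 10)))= 3146 / 8595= 0.37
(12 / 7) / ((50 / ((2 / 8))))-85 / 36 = -14821 / 6300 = -2.35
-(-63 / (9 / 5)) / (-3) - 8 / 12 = -37 / 3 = -12.33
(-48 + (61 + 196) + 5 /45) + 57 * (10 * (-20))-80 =-101438 /9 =-11270.89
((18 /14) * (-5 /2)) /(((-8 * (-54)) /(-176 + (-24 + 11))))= 45 /32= 1.41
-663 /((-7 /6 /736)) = 2927808 /7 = 418258.29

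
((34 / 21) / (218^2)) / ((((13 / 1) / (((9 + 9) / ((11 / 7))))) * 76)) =51 / 129122708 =0.00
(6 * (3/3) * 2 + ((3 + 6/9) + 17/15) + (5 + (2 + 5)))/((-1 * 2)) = -72/5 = -14.40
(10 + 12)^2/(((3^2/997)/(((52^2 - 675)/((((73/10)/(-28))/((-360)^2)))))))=-3947690444544000/73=-54077951295123.29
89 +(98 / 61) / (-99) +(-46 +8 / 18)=87421 / 2013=43.43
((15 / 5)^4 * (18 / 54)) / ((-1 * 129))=-9 / 43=-0.21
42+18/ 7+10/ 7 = 46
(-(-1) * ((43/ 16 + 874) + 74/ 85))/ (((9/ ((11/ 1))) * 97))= 11.06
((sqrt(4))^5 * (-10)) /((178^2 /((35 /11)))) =-0.03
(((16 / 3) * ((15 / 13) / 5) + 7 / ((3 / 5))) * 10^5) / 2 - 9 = 25149649 / 39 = 644862.79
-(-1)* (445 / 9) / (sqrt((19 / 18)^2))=890 / 19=46.84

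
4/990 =2/495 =0.00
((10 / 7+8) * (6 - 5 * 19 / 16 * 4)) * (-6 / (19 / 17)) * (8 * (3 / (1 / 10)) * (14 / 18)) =3186480 / 19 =167709.47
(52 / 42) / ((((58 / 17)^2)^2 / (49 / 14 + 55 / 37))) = 0.05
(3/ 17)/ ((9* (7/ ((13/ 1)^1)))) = 0.04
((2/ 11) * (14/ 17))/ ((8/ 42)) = 147/ 187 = 0.79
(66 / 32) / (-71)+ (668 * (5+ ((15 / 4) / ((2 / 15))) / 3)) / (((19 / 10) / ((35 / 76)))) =954476587 / 410096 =2327.45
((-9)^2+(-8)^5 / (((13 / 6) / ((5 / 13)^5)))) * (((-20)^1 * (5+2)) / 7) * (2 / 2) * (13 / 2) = 2234284710 / 371293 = 6017.58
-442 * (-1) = 442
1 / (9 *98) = 1 / 882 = 0.00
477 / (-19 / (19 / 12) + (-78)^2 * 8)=159 / 16220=0.01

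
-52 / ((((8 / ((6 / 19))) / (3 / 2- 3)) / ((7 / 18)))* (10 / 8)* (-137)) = -91 / 13015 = -0.01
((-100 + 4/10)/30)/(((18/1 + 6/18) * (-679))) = 249/933625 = 0.00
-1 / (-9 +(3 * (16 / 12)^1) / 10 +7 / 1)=5 / 8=0.62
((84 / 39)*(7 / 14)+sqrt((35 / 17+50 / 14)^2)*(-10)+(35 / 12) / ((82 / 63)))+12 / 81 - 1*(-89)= 36.16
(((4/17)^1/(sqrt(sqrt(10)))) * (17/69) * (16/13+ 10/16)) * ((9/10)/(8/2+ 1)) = 579 * 10^(3/4)/299000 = 0.01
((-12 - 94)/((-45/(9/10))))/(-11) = -0.19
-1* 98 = -98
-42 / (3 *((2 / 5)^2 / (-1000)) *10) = 8750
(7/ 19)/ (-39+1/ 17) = -119/ 12578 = -0.01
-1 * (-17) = 17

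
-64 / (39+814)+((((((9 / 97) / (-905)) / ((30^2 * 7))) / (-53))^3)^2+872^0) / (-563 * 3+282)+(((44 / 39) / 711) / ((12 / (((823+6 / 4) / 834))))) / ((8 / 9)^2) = -15451459670100546614078515412898380615773592635298572082519653018309 / 204453105218494871203874059068813223714782157384556671875000000000000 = -0.08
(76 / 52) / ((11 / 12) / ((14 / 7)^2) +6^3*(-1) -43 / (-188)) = -42864 / 6321419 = -0.01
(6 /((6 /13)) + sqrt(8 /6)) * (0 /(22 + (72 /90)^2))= 0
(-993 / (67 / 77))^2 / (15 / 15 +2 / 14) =40923991647 / 35912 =1139563.14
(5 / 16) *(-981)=-4905 / 16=-306.56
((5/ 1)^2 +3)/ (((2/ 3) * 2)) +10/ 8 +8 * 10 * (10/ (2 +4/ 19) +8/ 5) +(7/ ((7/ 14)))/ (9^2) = 1161959/ 2268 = 512.33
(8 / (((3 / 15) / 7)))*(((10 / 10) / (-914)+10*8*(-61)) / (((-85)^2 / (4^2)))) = -1998223808 / 660365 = -3025.94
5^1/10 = 1/2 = 0.50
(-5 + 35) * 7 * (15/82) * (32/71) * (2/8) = 12600/2911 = 4.33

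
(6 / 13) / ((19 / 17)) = 0.41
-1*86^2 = -7396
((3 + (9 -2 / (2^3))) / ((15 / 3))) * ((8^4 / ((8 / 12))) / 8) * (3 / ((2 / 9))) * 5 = 121824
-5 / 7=-0.71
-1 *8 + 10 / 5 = -6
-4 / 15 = -0.27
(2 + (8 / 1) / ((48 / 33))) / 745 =0.01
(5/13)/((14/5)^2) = 125/2548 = 0.05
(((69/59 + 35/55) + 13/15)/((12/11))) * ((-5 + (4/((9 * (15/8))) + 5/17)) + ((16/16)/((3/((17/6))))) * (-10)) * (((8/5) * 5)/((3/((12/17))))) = -6645990616/103584825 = -64.16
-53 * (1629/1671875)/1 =-86337/1671875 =-0.05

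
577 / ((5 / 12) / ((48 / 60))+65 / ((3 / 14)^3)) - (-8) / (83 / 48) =4.71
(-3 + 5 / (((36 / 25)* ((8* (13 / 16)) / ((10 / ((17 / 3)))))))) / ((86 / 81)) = -18414 / 9503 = -1.94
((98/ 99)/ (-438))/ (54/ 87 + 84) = -1421/ 53205174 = -0.00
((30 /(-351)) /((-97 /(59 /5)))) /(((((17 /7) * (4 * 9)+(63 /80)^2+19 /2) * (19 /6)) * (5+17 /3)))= 330400 /104705214497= 0.00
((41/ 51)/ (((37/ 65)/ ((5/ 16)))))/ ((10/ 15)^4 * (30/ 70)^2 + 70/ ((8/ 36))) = 0.00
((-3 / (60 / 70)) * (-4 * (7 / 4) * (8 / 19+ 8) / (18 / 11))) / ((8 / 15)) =236.40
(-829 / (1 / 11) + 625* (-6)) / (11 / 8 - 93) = 102952 / 733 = 140.45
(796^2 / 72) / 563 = 79202 / 5067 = 15.63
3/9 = 1/3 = 0.33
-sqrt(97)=-9.85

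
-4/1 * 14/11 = -56/11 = -5.09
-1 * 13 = -13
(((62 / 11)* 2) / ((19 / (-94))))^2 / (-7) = -135862336 / 305767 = -444.33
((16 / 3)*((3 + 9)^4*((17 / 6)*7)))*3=6580224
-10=-10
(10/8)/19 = 5/76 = 0.07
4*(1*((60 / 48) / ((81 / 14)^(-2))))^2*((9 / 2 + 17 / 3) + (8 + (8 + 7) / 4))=94344063525 / 614656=153490.84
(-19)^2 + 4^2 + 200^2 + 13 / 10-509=398693 / 10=39869.30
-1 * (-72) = 72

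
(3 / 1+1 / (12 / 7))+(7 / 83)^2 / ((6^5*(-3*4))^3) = 20056534189343244239 / 5597172331909742592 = 3.58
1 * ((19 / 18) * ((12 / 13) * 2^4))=608 / 39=15.59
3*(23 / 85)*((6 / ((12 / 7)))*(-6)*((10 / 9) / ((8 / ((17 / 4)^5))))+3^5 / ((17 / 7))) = -18949999621 / 5918720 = -3201.71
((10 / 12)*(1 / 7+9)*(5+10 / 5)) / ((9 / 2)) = 320 / 27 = 11.85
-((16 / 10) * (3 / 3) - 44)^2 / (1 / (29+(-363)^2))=-5923529312 / 25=-236941172.48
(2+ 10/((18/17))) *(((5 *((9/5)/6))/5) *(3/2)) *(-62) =-3193/10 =-319.30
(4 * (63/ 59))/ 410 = 126/ 12095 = 0.01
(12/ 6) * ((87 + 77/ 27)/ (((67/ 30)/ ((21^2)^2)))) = 1048468680/ 67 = 15648786.27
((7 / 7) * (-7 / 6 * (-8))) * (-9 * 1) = -84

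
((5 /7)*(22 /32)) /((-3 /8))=-55 /42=-1.31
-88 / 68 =-22 / 17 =-1.29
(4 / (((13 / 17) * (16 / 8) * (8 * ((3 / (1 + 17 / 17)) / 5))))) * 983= 83555 / 78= 1071.22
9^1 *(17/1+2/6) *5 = 780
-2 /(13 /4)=-8 /13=-0.62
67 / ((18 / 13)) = 871 / 18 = 48.39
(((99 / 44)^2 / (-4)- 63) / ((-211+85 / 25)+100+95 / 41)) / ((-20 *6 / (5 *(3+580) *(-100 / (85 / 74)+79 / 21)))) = 1624186022635 / 1315009024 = 1235.11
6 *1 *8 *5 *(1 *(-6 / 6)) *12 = -2880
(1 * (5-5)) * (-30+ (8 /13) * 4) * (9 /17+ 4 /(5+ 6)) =0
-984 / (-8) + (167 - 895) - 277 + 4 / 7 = -6170 / 7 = -881.43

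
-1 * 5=-5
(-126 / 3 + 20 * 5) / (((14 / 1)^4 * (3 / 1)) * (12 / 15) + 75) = 290 / 461367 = 0.00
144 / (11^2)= 144 / 121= 1.19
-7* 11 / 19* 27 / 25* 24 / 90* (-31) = 85932 / 2375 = 36.18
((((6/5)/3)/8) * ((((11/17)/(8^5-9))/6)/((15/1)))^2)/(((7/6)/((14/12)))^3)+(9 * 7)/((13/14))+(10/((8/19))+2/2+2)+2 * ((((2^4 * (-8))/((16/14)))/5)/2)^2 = 225650114208491048593/653156843667354000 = 345.48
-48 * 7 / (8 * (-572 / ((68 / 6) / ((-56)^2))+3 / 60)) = 14280 / 53813743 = 0.00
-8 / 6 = -4 / 3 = -1.33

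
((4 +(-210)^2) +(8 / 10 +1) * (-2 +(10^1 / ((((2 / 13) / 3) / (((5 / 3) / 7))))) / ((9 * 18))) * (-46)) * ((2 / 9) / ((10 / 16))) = 222999184 / 14175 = 15731.86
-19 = -19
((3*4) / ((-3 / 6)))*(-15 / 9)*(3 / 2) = 60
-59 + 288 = 229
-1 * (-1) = 1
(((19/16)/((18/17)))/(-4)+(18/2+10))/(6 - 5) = 21565/1152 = 18.72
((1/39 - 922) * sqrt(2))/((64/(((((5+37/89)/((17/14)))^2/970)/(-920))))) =102332507333 * sqrt(2)/318685288833600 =0.00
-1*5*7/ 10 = -7/ 2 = -3.50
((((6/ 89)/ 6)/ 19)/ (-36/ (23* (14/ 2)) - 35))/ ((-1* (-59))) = -161/ 565789999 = -0.00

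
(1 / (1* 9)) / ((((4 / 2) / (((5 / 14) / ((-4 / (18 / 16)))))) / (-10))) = 25 / 448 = 0.06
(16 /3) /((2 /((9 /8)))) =3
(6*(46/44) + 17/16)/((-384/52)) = -16783/16896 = -0.99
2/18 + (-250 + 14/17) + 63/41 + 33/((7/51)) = -311777/43911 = -7.10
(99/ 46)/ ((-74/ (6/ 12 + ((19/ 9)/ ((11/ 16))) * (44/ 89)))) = -35563/ 605912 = -0.06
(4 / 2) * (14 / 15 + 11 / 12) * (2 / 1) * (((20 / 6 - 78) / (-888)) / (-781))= -28 / 35145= -0.00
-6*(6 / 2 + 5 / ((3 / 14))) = -158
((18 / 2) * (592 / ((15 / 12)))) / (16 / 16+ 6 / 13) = 277056 / 95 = 2916.38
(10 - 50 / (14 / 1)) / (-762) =-15 / 1778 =-0.01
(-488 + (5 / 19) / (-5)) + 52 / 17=-156653 / 323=-484.99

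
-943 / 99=-9.53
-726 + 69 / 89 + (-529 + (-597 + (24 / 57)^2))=-59472303 / 32129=-1851.05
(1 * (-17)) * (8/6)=-68/3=-22.67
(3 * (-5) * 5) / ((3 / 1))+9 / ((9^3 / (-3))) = -676 / 27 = -25.04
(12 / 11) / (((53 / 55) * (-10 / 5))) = -30 / 53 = -0.57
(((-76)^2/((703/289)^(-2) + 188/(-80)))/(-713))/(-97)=-57091023680/1490931548883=-0.04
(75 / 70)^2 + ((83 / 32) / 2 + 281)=888883 / 3136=283.44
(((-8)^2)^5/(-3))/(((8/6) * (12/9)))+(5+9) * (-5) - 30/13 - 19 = -2617246883/13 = -201326683.31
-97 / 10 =-9.70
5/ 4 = 1.25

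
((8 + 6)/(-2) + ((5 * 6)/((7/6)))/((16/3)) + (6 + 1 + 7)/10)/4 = -0.19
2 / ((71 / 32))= 64 / 71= 0.90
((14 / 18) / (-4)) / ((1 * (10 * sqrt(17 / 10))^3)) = -7 * sqrt(170) / 1040400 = -0.00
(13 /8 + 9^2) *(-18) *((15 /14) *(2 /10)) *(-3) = 53541 /56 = 956.09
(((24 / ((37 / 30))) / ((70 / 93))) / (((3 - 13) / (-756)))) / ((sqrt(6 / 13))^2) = 783432 / 185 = 4234.77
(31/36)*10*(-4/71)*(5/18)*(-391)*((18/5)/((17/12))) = 28520/213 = 133.90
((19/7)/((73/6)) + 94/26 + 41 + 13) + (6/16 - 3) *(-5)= 3771283/53144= 70.96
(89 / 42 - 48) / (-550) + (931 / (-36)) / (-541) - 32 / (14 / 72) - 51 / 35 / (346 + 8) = -181874327083 / 1105993350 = -164.44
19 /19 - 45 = -44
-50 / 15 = -3.33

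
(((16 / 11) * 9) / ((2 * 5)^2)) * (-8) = -288 / 275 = -1.05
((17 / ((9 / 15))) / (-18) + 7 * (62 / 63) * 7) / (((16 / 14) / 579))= 3403169 / 144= 23633.12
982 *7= 6874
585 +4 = 589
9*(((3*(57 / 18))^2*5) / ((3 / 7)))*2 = 37905 / 2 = 18952.50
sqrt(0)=0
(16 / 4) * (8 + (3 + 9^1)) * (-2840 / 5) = -45440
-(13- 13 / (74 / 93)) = 247 / 74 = 3.34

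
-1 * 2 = -2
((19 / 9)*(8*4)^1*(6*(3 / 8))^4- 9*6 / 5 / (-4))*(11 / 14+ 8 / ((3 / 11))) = 835659 / 16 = 52228.69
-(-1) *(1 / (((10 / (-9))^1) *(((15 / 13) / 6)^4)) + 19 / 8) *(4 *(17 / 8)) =-278659937 / 50000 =-5573.20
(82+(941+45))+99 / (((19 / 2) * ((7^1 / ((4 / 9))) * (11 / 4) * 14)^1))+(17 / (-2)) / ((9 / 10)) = 8869781 / 8379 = 1058.57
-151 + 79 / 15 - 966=-16676 / 15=-1111.73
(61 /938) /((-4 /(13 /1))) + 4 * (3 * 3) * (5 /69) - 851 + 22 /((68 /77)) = -1208380899 /1467032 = -823.69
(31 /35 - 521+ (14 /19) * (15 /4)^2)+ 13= -2642723 /5320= -496.75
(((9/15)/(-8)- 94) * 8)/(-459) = 3763/2295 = 1.64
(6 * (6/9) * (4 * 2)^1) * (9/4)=72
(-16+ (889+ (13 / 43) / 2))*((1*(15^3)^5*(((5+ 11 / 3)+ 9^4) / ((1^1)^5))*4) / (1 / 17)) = 170808929166571310353833600.00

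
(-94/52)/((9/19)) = -893/234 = -3.82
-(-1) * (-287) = -287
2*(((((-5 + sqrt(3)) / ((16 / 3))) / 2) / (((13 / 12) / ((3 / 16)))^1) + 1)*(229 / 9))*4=687*sqrt(3) / 208 + 350141 / 1872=192.76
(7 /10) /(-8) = -7 /80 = -0.09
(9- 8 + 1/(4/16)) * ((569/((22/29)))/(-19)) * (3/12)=-82505/1672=-49.35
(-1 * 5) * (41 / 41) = -5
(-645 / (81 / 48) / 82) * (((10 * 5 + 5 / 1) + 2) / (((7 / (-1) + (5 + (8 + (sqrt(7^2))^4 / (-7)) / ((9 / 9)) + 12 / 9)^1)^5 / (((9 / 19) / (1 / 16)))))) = 20062080 / 42455231122894087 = 0.00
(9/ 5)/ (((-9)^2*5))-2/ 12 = -73/ 450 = -0.16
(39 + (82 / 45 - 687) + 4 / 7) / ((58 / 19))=-1931977 / 9135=-211.49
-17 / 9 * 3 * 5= -85 / 3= -28.33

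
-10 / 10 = -1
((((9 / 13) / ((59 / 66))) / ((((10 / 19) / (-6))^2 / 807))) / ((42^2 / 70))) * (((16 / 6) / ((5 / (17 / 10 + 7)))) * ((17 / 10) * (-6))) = -511876688004 / 3355625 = -152542.88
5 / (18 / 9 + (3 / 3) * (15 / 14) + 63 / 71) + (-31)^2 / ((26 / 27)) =999.22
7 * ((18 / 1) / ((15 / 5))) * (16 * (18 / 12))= 1008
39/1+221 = 260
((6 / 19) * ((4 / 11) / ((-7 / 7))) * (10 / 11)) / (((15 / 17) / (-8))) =2176 / 2299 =0.95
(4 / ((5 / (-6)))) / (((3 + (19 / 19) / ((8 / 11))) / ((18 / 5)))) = -3456 / 875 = -3.95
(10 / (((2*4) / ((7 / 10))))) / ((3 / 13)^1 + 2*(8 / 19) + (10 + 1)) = 247 / 3408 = 0.07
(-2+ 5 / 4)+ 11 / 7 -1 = -5 / 28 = -0.18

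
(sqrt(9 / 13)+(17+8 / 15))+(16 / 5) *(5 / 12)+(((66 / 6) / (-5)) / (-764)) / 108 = 3 *sqrt(13) / 13+7783643 / 412560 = 19.70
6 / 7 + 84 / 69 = 334 / 161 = 2.07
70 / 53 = 1.32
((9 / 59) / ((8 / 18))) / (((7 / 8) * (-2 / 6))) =-486 / 413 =-1.18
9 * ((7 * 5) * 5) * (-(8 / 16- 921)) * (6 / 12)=2899575 / 4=724893.75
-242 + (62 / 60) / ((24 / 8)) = -21749 / 90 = -241.66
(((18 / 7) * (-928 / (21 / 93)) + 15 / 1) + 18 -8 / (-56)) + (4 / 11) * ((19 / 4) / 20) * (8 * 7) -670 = -30183616 / 2695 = -11199.86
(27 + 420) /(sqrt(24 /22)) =149 * sqrt(33) /2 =427.97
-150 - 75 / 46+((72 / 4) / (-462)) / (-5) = -2685237 / 17710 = -151.62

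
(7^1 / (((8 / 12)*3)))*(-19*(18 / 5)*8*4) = -38304 / 5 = -7660.80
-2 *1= -2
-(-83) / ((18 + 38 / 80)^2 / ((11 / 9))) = 1460800 / 4915089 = 0.30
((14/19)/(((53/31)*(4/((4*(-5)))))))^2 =4708900/1014049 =4.64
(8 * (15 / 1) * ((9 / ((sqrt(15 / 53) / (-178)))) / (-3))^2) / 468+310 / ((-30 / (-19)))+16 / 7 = 70582807 / 273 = 258545.08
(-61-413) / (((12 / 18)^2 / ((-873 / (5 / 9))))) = 1675898.10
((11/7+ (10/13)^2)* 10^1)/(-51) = -8530/20111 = -0.42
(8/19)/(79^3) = 8/9367741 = 0.00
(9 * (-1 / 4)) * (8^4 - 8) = -9198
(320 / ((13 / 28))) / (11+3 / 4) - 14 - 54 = -5708 / 611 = -9.34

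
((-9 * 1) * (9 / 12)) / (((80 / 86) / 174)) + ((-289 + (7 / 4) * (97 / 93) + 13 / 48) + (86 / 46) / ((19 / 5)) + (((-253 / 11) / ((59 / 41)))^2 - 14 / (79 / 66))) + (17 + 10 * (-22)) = -168564179499851 / 111762343590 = -1508.24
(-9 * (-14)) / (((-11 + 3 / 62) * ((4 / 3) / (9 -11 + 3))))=-837 / 97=-8.63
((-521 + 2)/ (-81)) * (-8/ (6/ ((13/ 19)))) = -8996/ 1539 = -5.85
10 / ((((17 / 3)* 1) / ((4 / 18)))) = 20 / 51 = 0.39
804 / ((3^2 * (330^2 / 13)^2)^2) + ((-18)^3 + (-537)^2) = 268219668446071256476913587 / 949325817312675000000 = 282537.00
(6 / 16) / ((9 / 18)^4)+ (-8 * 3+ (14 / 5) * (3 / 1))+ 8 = -8 / 5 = -1.60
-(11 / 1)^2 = -121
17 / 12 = 1.42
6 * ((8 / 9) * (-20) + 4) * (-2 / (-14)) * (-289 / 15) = 71672 / 315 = 227.53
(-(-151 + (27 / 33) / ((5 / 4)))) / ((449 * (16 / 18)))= 74421 / 197560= 0.38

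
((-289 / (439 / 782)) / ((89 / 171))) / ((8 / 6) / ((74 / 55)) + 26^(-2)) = -2899815593688 / 2909656441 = -996.62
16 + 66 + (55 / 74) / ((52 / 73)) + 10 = 358031 / 3848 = 93.04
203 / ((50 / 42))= 4263 / 25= 170.52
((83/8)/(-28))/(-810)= 83/181440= 0.00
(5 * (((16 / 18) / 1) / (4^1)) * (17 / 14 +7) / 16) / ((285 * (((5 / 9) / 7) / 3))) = 23 / 304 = 0.08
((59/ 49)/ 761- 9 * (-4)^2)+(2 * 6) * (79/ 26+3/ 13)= -50786851/ 484757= -104.77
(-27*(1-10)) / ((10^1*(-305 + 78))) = -243 / 2270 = -0.11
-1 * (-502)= 502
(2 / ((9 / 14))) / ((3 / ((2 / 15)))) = 56 / 405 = 0.14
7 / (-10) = -0.70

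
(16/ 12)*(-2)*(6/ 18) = -8/ 9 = -0.89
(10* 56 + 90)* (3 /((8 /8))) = 1950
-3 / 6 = -1 / 2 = -0.50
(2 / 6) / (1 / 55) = 55 / 3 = 18.33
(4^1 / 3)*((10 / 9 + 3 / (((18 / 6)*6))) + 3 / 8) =119 / 54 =2.20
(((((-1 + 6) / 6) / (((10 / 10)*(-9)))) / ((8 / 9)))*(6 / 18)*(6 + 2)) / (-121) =5 / 2178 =0.00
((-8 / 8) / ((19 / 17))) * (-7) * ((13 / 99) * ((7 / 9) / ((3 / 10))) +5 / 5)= 426377 / 50787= 8.40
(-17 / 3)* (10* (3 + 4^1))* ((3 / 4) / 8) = -595 / 16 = -37.19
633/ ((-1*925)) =-633/ 925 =-0.68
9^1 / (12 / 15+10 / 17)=765 / 118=6.48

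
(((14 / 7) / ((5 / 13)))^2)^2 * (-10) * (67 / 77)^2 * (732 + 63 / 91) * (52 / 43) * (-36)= 225092207688192 / 1274735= 176579608.85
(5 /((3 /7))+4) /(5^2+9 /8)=376 /627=0.60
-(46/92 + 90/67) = -1.84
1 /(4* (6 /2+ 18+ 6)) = 1 /108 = 0.01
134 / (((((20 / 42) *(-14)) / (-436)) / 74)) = 3242532 / 5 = 648506.40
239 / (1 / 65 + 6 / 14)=108745 / 202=538.34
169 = 169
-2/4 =-1/2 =-0.50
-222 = -222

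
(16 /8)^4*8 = 128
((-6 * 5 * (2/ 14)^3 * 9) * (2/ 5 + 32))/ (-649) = 0.04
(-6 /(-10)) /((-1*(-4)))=3 /20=0.15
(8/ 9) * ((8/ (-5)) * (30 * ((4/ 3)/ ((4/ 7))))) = -896/ 9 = -99.56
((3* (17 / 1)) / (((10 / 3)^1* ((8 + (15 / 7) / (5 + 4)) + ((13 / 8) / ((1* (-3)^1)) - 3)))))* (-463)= -1983492 / 1315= -1508.36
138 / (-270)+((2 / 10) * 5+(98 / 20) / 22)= 1409 / 1980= 0.71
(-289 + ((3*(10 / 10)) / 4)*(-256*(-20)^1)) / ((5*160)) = 3551 / 800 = 4.44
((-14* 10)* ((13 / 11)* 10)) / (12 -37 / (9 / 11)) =12600 / 253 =49.80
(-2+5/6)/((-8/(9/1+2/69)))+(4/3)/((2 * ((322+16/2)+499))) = 1.32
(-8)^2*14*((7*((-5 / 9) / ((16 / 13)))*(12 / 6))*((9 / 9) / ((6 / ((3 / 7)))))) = -3640 / 9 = -404.44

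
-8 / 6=-4 / 3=-1.33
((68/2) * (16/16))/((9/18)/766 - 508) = -52088/778255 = -0.07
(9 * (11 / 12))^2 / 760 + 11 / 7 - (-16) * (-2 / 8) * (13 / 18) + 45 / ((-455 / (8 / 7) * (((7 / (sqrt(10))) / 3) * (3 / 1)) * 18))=-940673 / 766080 - 4 * sqrt(10) / 4459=-1.23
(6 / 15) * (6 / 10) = 6 / 25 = 0.24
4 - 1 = 3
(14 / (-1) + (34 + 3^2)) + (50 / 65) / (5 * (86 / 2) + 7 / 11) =29.00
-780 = -780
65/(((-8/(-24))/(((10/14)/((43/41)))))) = 39975/301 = 132.81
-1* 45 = -45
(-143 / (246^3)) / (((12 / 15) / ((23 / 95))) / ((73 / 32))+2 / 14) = -1680679 / 278430364008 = -0.00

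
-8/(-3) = 8/3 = 2.67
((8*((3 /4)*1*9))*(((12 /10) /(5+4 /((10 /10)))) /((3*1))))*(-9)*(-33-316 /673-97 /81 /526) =1919530862 /2654985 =722.99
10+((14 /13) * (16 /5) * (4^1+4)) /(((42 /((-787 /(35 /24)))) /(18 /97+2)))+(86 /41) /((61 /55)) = -420728613756 /551908175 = -762.32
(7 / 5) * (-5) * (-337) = 2359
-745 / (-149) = 5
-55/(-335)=11/67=0.16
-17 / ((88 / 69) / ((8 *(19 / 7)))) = -22287 / 77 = -289.44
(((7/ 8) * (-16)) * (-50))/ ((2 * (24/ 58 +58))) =5.99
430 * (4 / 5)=344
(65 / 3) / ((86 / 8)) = 260 / 129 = 2.02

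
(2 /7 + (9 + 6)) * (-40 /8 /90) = -107 /126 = -0.85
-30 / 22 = -1.36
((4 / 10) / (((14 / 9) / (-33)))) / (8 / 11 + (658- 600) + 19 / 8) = -26136 / 188195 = -0.14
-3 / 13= -0.23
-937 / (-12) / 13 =6.01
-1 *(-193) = 193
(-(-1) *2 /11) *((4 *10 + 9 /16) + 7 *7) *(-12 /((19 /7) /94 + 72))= -2.71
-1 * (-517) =517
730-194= 536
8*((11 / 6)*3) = 44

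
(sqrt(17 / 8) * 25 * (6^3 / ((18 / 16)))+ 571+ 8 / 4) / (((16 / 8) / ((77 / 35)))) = 6303 / 10+ 1320 * sqrt(34) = 8327.16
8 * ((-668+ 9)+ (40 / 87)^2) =-39890968 / 7569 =-5270.31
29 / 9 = 3.22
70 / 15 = 14 / 3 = 4.67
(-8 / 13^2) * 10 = -80 / 169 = -0.47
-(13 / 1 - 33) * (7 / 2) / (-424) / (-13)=35 / 2756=0.01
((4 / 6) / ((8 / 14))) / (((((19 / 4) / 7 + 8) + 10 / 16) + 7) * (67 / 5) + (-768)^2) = 980 / 495635673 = 0.00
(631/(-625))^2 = 398161/390625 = 1.02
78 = 78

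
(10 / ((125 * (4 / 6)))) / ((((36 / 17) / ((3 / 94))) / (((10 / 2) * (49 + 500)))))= 9333 / 1880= 4.96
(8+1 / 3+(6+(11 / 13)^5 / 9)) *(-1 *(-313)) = 15042106424 / 3341637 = 4501.42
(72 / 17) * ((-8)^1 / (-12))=48 / 17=2.82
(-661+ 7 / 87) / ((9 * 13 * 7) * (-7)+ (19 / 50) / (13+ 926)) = 39125000 / 339381113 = 0.12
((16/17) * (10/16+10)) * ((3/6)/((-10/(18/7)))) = -9/7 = -1.29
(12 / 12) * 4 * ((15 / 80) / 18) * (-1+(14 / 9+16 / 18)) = 13 / 216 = 0.06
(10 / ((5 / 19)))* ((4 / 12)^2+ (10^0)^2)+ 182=224.22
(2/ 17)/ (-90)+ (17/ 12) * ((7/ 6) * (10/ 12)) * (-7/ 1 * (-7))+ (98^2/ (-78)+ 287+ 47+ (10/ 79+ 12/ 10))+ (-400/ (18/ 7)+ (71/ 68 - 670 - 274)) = -30879105383/ 37711440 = -818.83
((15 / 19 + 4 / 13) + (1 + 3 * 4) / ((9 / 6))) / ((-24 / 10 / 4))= -36175 / 2223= -16.27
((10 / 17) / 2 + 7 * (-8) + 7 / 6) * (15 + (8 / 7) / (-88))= -3209851 / 3927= -817.38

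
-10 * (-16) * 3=480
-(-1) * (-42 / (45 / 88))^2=6745.88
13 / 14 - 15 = -197 / 14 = -14.07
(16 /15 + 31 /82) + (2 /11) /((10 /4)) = 20531 /13530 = 1.52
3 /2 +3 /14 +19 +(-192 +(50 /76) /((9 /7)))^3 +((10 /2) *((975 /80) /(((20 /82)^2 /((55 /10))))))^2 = 14176186061422502573 /573464199168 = 24720263.41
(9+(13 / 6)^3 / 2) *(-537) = -1089215 / 144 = -7563.99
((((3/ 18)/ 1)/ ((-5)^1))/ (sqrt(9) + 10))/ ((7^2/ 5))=-1/ 3822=-0.00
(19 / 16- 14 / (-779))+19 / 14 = 223583 / 87248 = 2.56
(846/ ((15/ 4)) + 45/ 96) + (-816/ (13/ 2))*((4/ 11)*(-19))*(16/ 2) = 7164.92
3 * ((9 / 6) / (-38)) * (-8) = 18 / 19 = 0.95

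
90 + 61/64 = 5821/64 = 90.95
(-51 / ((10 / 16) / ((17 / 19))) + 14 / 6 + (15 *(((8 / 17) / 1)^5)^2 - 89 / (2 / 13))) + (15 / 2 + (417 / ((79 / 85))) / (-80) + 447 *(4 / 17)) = -393696407385467773453 / 726241642697747760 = -542.10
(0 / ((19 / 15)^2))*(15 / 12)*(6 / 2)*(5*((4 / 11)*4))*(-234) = 0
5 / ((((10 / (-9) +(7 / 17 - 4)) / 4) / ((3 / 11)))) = -9180 / 7909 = -1.16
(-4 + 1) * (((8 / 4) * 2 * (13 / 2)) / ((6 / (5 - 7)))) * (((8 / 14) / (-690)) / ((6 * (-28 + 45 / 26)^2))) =-17576 / 3379712805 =-0.00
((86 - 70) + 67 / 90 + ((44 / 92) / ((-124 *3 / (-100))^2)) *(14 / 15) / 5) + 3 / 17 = 16.93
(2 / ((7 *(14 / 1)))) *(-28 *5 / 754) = -10 / 2639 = -0.00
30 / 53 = 0.57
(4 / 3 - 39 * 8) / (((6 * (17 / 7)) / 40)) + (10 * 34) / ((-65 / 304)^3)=-299461417456 / 8403525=-35635.21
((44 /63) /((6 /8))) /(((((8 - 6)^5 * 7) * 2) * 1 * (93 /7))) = 11 /70308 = 0.00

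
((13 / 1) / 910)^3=1 / 343000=0.00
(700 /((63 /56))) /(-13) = -5600 /117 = -47.86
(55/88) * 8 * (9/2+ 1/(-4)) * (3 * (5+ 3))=510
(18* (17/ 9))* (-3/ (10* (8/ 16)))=-102/ 5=-20.40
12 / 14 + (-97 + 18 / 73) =-49003 / 511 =-95.90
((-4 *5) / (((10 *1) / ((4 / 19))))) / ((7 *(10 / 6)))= -24 / 665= -0.04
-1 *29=-29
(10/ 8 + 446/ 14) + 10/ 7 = 967/ 28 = 34.54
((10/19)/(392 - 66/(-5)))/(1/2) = 50/19247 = 0.00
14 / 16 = 0.88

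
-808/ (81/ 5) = -4040/ 81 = -49.88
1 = 1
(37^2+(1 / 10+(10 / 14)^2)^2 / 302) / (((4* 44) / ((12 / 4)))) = 297799659603 / 12761795200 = 23.34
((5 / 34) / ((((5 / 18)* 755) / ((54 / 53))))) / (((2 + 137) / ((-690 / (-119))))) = 67068 / 2250419591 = 0.00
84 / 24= 7 / 2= 3.50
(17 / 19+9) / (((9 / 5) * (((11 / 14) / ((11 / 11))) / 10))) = 131600 / 1881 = 69.96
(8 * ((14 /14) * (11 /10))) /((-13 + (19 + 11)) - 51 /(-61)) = 671 /1360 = 0.49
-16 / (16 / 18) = -18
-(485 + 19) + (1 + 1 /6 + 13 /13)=-3011 /6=-501.83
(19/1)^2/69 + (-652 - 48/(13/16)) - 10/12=-1267781/1794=-706.68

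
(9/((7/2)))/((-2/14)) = -18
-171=-171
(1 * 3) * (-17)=-51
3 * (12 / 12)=3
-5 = -5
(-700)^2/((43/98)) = 48020000/43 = 1116744.19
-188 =-188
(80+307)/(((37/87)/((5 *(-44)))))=-7407180/37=-200194.05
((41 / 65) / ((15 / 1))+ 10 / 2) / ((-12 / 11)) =-13519 / 2925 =-4.62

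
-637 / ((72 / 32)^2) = -10192 / 81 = -125.83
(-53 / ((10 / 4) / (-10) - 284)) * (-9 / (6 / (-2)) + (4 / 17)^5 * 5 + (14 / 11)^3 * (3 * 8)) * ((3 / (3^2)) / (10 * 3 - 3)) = 21026670138356 / 174047642841699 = 0.12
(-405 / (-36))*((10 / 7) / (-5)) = -45 / 14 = -3.21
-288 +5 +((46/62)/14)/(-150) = -18423323/65100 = -283.00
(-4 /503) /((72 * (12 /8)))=-1 /13581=-0.00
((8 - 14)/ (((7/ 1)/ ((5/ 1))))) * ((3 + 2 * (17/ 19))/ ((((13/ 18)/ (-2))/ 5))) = 5400/ 19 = 284.21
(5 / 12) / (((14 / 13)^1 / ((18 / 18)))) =65 / 168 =0.39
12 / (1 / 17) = 204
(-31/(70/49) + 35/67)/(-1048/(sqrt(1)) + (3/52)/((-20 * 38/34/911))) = 28037464/1390581047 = 0.02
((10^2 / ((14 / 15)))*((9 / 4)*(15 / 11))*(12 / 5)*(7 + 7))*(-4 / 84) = -40500 / 77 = -525.97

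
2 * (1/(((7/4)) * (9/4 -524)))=-32/14609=-0.00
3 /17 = 0.18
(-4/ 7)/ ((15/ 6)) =-0.23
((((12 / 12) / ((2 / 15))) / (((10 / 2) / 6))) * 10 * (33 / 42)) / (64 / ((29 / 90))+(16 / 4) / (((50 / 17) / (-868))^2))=8971875 / 44226325808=0.00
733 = 733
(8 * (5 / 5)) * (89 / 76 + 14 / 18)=2666 / 171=15.59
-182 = -182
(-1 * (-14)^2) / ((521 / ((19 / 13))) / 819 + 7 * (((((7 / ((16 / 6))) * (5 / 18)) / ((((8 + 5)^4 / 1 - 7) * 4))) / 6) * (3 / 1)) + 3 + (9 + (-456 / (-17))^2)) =-82604505295872 / 308475991794793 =-0.27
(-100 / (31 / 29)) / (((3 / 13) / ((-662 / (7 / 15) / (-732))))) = -31196750 / 39711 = -785.59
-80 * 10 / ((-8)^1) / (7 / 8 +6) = 160 / 11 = 14.55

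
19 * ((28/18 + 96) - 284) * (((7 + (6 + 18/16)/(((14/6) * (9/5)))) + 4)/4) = -1259339/112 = -11244.10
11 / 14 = 0.79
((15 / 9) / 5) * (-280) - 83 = -529 / 3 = -176.33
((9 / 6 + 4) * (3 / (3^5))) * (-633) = -2321 / 54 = -42.98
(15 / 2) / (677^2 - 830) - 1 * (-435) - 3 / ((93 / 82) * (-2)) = 12376263413 / 28364938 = 436.32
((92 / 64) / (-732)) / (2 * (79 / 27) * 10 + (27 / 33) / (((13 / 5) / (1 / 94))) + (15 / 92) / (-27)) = -31998681 / 953473563760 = -0.00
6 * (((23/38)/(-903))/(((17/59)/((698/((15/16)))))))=-15154976/1458345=-10.39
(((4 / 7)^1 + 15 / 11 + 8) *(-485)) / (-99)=41225 / 847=48.67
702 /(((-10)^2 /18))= 126.36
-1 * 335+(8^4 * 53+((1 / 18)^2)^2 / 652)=14835518629057 / 68444352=216753.00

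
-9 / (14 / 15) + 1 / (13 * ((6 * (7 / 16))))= -5249 / 546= -9.61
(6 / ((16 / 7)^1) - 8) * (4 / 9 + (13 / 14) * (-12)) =14491 / 252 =57.50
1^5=1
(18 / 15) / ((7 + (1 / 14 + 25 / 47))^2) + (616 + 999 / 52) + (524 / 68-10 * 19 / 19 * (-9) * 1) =81086885446511 / 110632639780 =732.94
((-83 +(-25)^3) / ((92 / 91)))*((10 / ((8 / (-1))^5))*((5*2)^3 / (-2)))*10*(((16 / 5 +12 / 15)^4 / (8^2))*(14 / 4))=-7817184375 / 23552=-331911.70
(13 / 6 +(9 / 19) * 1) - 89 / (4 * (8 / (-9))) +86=207337 / 1824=113.67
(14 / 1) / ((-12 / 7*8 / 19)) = -931 / 48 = -19.40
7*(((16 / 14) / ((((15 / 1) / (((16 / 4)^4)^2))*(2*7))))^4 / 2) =56634148576.25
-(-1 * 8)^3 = 512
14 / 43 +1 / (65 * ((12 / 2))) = 5503 / 16770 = 0.33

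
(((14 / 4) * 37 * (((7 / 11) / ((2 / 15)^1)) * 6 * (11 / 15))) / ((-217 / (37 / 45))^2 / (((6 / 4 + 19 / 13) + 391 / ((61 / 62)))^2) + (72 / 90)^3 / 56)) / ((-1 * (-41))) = 291890832078775894125 / 1952420909315973416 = 149.50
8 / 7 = 1.14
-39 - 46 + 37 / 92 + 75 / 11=-78713 / 1012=-77.78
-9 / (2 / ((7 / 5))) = -63 / 10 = -6.30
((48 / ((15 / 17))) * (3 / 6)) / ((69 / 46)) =272 / 15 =18.13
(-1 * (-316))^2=99856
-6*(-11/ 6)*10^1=110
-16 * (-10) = 160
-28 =-28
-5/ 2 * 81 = -405/ 2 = -202.50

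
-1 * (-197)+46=243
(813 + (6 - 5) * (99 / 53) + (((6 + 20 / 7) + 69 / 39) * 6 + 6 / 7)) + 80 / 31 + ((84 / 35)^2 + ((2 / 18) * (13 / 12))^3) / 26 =1186947083965679 / 1345309430400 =882.29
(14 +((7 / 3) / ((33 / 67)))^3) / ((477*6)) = 116745895 / 2776995738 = 0.04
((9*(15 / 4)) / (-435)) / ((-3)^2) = -1 / 116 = -0.01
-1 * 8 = -8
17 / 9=1.89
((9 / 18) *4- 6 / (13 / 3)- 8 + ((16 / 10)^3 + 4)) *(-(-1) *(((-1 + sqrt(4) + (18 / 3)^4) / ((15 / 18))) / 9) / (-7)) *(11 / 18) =-16492652 / 1535625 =-10.74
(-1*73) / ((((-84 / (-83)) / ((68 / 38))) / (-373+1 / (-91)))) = 1748166916 / 36309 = 48146.93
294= 294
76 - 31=45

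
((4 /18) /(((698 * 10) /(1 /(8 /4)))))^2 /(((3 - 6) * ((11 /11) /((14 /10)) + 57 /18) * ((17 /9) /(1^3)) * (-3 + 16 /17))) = 1 /178682067000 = 0.00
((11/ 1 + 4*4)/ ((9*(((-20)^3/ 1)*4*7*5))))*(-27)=81/ 1120000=0.00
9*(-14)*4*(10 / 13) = -5040 / 13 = -387.69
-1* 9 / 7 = -1.29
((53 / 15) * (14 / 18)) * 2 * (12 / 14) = 212 / 45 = 4.71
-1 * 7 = -7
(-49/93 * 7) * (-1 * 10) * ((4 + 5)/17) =10290/527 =19.53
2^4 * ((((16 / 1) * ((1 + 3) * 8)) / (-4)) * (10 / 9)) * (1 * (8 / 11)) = -163840 / 99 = -1654.95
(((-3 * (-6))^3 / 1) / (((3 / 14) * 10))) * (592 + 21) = 1668340.80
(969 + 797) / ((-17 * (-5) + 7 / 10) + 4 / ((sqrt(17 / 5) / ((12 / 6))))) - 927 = -11287229251 / 12453633 - 1412800 * sqrt(85) / 12453633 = -907.39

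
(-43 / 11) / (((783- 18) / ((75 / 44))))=-215 / 24684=-0.01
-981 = -981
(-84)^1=-84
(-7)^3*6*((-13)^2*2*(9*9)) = -56343924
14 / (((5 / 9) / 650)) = 16380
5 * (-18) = -90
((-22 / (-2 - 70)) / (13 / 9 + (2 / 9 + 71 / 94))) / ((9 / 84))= 7238 / 6147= 1.18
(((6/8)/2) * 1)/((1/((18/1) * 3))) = 81/4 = 20.25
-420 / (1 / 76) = -31920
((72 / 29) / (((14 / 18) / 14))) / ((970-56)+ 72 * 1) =648 / 14297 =0.05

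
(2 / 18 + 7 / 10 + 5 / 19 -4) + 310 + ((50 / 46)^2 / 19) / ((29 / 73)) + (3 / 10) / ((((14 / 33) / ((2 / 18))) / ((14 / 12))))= 6449619223 / 20986488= 307.32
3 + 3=6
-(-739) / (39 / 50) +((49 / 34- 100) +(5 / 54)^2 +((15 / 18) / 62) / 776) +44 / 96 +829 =26018615800279 / 15502552416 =1678.34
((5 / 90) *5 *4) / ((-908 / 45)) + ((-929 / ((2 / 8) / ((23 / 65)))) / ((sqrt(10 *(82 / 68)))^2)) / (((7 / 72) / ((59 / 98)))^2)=-2975932387488149 / 711723507950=-4181.30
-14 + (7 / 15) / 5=-1043 / 75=-13.91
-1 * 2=-2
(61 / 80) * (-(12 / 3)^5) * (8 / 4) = -7808 / 5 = -1561.60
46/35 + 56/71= 5226/2485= 2.10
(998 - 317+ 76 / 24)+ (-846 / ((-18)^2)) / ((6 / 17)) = 73091 / 108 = 676.77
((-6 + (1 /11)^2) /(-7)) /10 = 145 /1694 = 0.09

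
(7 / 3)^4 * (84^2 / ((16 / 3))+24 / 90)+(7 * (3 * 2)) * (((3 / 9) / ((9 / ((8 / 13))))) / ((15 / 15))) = 39225.20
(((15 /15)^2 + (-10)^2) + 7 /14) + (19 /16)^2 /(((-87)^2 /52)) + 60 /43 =2143500391 /20829888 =102.91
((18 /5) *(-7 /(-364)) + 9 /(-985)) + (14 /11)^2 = 5205779 /3098810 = 1.68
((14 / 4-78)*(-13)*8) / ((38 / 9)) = 34866 / 19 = 1835.05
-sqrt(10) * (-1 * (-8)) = -8 * sqrt(10) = -25.30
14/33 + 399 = 13181/33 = 399.42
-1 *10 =-10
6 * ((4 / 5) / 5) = 24 / 25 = 0.96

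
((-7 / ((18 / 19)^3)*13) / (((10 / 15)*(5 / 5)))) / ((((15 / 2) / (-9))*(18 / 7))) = 4369183 / 58320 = 74.92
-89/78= -1.14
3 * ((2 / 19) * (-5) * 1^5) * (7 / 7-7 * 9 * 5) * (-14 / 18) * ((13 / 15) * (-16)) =914368 / 171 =5347.18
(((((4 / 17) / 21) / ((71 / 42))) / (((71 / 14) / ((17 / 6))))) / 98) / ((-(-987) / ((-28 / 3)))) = -16 / 44779203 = -0.00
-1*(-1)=1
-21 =-21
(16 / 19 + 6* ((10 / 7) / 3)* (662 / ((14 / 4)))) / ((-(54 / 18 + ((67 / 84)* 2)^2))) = -18140544 / 185839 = -97.61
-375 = -375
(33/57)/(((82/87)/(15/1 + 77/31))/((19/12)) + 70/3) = 259347/10467722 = 0.02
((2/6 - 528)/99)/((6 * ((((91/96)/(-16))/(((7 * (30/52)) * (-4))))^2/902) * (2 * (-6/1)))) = 425348300800/85683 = 4964208.78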